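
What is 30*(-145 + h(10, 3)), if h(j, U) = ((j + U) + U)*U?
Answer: -2910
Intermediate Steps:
h(j, U) = U*(j + 2*U) (h(j, U) = ((U + j) + U)*U = (j + 2*U)*U = U*(j + 2*U))
30*(-145 + h(10, 3)) = 30*(-145 + 3*(10 + 2*3)) = 30*(-145 + 3*(10 + 6)) = 30*(-145 + 3*16) = 30*(-145 + 48) = 30*(-97) = -2910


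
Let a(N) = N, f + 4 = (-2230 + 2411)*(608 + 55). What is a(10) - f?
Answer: -119989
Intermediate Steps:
f = 119999 (f = -4 + (-2230 + 2411)*(608 + 55) = -4 + 181*663 = -4 + 120003 = 119999)
a(10) - f = 10 - 1*119999 = 10 - 119999 = -119989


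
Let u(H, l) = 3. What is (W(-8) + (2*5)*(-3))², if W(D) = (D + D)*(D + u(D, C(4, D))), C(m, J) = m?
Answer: 2500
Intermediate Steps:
W(D) = 2*D*(3 + D) (W(D) = (D + D)*(D + 3) = (2*D)*(3 + D) = 2*D*(3 + D))
(W(-8) + (2*5)*(-3))² = (2*(-8)*(3 - 8) + (2*5)*(-3))² = (2*(-8)*(-5) + 10*(-3))² = (80 - 30)² = 50² = 2500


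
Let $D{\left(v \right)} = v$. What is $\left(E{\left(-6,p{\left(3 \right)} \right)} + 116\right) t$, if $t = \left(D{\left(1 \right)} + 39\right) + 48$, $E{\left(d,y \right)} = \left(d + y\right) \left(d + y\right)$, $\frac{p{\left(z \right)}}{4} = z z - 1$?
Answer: $69696$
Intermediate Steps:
$p{\left(z \right)} = -4 + 4 z^{2}$ ($p{\left(z \right)} = 4 \left(z z - 1\right) = 4 \left(z^{2} - 1\right) = 4 \left(-1 + z^{2}\right) = -4 + 4 z^{2}$)
$E{\left(d,y \right)} = \left(d + y\right)^{2}$
$t = 88$ ($t = \left(1 + 39\right) + 48 = 40 + 48 = 88$)
$\left(E{\left(-6,p{\left(3 \right)} \right)} + 116\right) t = \left(\left(-6 - \left(4 - 4 \cdot 3^{2}\right)\right)^{2} + 116\right) 88 = \left(\left(-6 + \left(-4 + 4 \cdot 9\right)\right)^{2} + 116\right) 88 = \left(\left(-6 + \left(-4 + 36\right)\right)^{2} + 116\right) 88 = \left(\left(-6 + 32\right)^{2} + 116\right) 88 = \left(26^{2} + 116\right) 88 = \left(676 + 116\right) 88 = 792 \cdot 88 = 69696$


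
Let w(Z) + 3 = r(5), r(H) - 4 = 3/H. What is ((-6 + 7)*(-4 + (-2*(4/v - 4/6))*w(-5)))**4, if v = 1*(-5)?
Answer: 7311616/31640625 ≈ 0.23108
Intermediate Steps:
r(H) = 4 + 3/H
w(Z) = 8/5 (w(Z) = -3 + (4 + 3/5) = -3 + 23/5 = 8/5)
v = -5
((-6 + 7)*(-4 + (-2*(4/v - 4/6))*w(-5)))**4 = ((-6 + 7)*(-4 - 2*(4/(-5) - 4/6)*(8/5)))**4 = (1*(-4 - 2*(4*(-1/5) - 4*1/6)*(8/5)))**4 = (1*(-4 - 2*(-4/5 - 2/3)*(8/5)))**4 = (1*(-4 - 2*(-22/15)*(8/5)))**4 = (1*(-4 + (44/15)*(8/5)))**4 = (1*(-4 + 352/75))**4 = (1*(52/75))**4 = (52/75)**4 = 7311616/31640625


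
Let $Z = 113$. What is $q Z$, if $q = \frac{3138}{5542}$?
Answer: $\frac{177297}{2771} \approx 63.983$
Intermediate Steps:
$q = \frac{1569}{2771}$ ($q = 3138 \cdot \frac{1}{5542} = \frac{1569}{2771} \approx 0.56622$)
$q Z = \frac{1569}{2771} \cdot 113 = \frac{177297}{2771}$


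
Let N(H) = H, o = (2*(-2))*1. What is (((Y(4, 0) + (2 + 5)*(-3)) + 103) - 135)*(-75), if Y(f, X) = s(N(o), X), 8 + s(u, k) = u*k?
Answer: 4575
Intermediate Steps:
o = -4 (o = -4*1 = -4)
s(u, k) = -8 + k*u (s(u, k) = -8 + u*k = -8 + k*u)
Y(f, X) = -8 - 4*X (Y(f, X) = -8 + X*(-4) = -8 - 4*X)
(((Y(4, 0) + (2 + 5)*(-3)) + 103) - 135)*(-75) = ((((-8 - 4*0) + (2 + 5)*(-3)) + 103) - 135)*(-75) = ((((-8 + 0) + 7*(-3)) + 103) - 135)*(-75) = (((-8 - 21) + 103) - 135)*(-75) = ((-29 + 103) - 135)*(-75) = (74 - 135)*(-75) = -61*(-75) = 4575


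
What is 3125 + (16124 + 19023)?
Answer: 38272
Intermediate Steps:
3125 + (16124 + 19023) = 3125 + 35147 = 38272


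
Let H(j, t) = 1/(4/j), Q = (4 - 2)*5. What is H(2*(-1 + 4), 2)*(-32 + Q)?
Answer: -33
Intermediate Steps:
Q = 10 (Q = 2*5 = 10)
H(j, t) = j/4
H(2*(-1 + 4), 2)*(-32 + Q) = ((2*(-1 + 4))/4)*(-32 + 10) = ((2*3)/4)*(-22) = ((¼)*6)*(-22) = (3/2)*(-22) = -33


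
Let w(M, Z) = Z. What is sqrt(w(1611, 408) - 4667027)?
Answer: I*sqrt(4666619) ≈ 2160.2*I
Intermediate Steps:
sqrt(w(1611, 408) - 4667027) = sqrt(408 - 4667027) = sqrt(-4666619) = I*sqrt(4666619)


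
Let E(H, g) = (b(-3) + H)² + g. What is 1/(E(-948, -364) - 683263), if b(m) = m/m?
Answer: 1/213182 ≈ 4.6908e-6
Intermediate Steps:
b(m) = 1
E(H, g) = g + (1 + H)² (E(H, g) = (1 + H)² + g = g + (1 + H)²)
1/(E(-948, -364) - 683263) = 1/((-364 + (1 - 948)²) - 683263) = 1/((-364 + (-947)²) - 683263) = 1/((-364 + 896809) - 683263) = 1/(896445 - 683263) = 1/213182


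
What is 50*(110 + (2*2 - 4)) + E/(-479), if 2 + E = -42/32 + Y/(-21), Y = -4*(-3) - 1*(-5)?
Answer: 885193385/160944 ≈ 5500.0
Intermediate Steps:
Y = 17 (Y = 12 + 5 = 17)
E = -1385/336 (E = -2 + (-42/32 + 17/(-21)) = -2 + (-42*1/32 + 17*(-1/21)) = -2 + (-21/16 - 17/21) = -2 - 713/336 = -1385/336 ≈ -4.1220)
50*(110 + (2*2 - 4)) + E/(-479) = 50*(110 + (2*2 - 4)) - 1385/336/(-479) = 50*(110 + (4 - 4)) - 1/479*(-1385/336) = 50*(110 + 0) + 1385/160944 = 50*110 + 1385/160944 = 5500 + 1385/160944 = 885193385/160944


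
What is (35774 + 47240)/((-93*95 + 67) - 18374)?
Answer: -41507/13571 ≈ -3.0585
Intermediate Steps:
(35774 + 47240)/((-93*95 + 67) - 18374) = 83014/((-8835 + 67) - 18374) = 83014/(-8768 - 18374) = 83014/(-27142) = 83014*(-1/27142) = -41507/13571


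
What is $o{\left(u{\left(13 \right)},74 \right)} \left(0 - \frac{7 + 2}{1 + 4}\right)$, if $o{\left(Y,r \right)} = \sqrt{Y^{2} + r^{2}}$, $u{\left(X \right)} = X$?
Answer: $- \frac{9 \sqrt{5645}}{5} \approx -135.24$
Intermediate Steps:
$o{\left(u{\left(13 \right)},74 \right)} \left(0 - \frac{7 + 2}{1 + 4}\right) = \sqrt{13^{2} + 74^{2}} \left(0 - \frac{7 + 2}{1 + 4}\right) = \sqrt{169 + 5476} \left(0 - \frac{9}{5}\right) = \sqrt{5645} \left(0 - 9 \cdot \frac{1}{5}\right) = \sqrt{5645} \left(0 - \frac{9}{5}\right) = \sqrt{5645} \left(- \frac{9}{5}\right) = - \frac{9 \sqrt{5645}}{5}$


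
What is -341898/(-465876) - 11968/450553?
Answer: 24744594271/34983638238 ≈ 0.70732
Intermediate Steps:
-341898/(-465876) - 11968/450553 = -341898*(-1/465876) - 11968*1/450553 = 56983/77646 - 11968/450553 = 24744594271/34983638238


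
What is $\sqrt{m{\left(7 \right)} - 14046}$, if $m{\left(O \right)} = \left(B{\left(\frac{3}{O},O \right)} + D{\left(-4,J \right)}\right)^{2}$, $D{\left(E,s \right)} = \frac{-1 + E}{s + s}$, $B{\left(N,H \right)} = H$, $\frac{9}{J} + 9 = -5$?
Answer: $\frac{i \sqrt{1128122}}{9} \approx 118.01 i$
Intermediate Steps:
$J = - \frac{9}{14}$ ($J = \frac{9}{-9 - 5} = \frac{9}{-14} = 9 \left(- \frac{1}{14}\right) = - \frac{9}{14} \approx -0.64286$)
$D{\left(E,s \right)} = \frac{-1 + E}{2 s}$
$m{\left(O \right)} = \left(\frac{35}{9} + O\right)^{2}$ ($m{\left(O \right)} = \left(O + \frac{-1 - 4}{2 \left(- \frac{9}{14}\right)}\right)^{2} = \left(O + \frac{1}{2} \left(- \frac{14}{9}\right) \left(-5\right)\right)^{2} = \left(O + \frac{35}{9}\right)^{2} = \left(\frac{35}{9} + O\right)^{2}$)
$\sqrt{m{\left(7 \right)} - 14046} = \sqrt{\frac{\left(35 + 9 \cdot 7\right)^{2}}{81} - 14046} = \sqrt{\frac{\left(35 + 63\right)^{2}}{81} - 14046} = \sqrt{\frac{98^{2}}{81} - 14046} = \sqrt{\frac{1}{81} \cdot 9604 - 14046} = \sqrt{\frac{9604}{81} - 14046} = \sqrt{- \frac{1128122}{81}} = \frac{i \sqrt{1128122}}{9}$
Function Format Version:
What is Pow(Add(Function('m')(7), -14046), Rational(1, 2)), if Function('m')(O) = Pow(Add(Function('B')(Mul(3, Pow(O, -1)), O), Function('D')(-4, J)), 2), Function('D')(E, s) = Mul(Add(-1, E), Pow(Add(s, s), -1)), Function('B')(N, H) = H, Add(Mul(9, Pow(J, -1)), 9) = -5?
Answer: Mul(Rational(1, 9), I, Pow(1128122, Rational(1, 2))) ≈ Mul(118.01, I)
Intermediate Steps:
J = Rational(-9, 14) (J = Mul(9, Pow(Add(-9, -5), -1)) = Mul(9, Pow(-14, -1)) = Mul(9, Rational(-1, 14)) = Rational(-9, 14) ≈ -0.64286)
Function('D')(E, s) = Mul(Rational(1, 2), Pow(s, -1), Add(-1, E)) (Function('D')(E, s) = Mul(Add(-1, E), Pow(Mul(2, s), -1)) = Mul(Add(-1, E), Mul(Rational(1, 2), Pow(s, -1))) = Mul(Rational(1, 2), Pow(s, -1), Add(-1, E)))
Function('m')(O) = Pow(Add(Rational(35, 9), O), 2) (Function('m')(O) = Pow(Add(O, Mul(Rational(1, 2), Pow(Rational(-9, 14), -1), Add(-1, -4))), 2) = Pow(Add(O, Mul(Rational(1, 2), Rational(-14, 9), -5)), 2) = Pow(Add(O, Rational(35, 9)), 2) = Pow(Add(Rational(35, 9), O), 2))
Pow(Add(Function('m')(7), -14046), Rational(1, 2)) = Pow(Add(Mul(Rational(1, 81), Pow(Add(35, Mul(9, 7)), 2)), -14046), Rational(1, 2)) = Pow(Add(Mul(Rational(1, 81), Pow(Add(35, 63), 2)), -14046), Rational(1, 2)) = Pow(Add(Mul(Rational(1, 81), Pow(98, 2)), -14046), Rational(1, 2)) = Pow(Add(Mul(Rational(1, 81), 9604), -14046), Rational(1, 2)) = Pow(Add(Rational(9604, 81), -14046), Rational(1, 2)) = Pow(Rational(-1128122, 81), Rational(1, 2)) = Mul(Rational(1, 9), I, Pow(1128122, Rational(1, 2)))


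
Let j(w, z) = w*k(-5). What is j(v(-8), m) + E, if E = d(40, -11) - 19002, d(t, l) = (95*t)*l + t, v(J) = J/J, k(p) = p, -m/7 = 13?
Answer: -60767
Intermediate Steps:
m = -91 (m = -7*13 = -91)
v(J) = 1
j(w, z) = -5*w (j(w, z) = w*(-5) = -5*w)
d(t, l) = t + 95*l*t (d(t, l) = 95*l*t + t = t + 95*l*t)
E = -60762 (E = 40*(1 + 95*(-11)) - 19002 = 40*(1 - 1045) - 19002 = 40*(-1044) - 19002 = -41760 - 19002 = -60762)
j(v(-8), m) + E = -5*1 - 60762 = -5 - 60762 = -60767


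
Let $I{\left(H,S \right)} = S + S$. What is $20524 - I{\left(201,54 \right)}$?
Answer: $20416$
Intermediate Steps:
$I{\left(H,S \right)} = 2 S$
$20524 - I{\left(201,54 \right)} = 20524 - 2 \cdot 54 = 20524 - 108 = 20416$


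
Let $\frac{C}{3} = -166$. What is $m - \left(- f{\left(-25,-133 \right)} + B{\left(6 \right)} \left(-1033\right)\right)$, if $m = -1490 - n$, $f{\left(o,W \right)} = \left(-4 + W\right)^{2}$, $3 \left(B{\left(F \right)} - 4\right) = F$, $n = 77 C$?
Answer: $61823$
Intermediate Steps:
$C = -498$ ($C = 3 \left(-166\right) = -498$)
$n = -38346$ ($n = 77 \left(-498\right) = -38346$)
$B{\left(F \right)} = 4 + \frac{F}{3}$
$m = 36856$ ($m = -1490 - -38346 = -1490 + 38346 = 36856$)
$m - \left(- f{\left(-25,-133 \right)} + B{\left(6 \right)} \left(-1033\right)\right) = 36856 - \left(- \left(-4 - 133\right)^{2} + \left(4 + \frac{1}{3} \cdot 6\right) \left(-1033\right)\right) = 36856 + \left(\left(-137\right)^{2} - \left(4 + 2\right) \left(-1033\right)\right) = 36856 + \left(18769 - 6 \left(-1033\right)\right) = 36856 + \left(18769 - -6198\right) = 36856 + \left(18769 + 6198\right) = 36856 + 24967 = 61823$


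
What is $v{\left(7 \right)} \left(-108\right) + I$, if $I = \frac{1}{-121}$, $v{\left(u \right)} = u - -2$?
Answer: $- \frac{117613}{121} \approx -972.01$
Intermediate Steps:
$v{\left(u \right)} = 2 + u$ ($v{\left(u \right)} = u + 2 = 2 + u$)
$I = - \frac{1}{121} \approx -0.0082645$
$v{\left(7 \right)} \left(-108\right) + I = \left(2 + 7\right) \left(-108\right) - \frac{1}{121} = 9 \left(-108\right) - \frac{1}{121} = -972 - \frac{1}{121} = - \frac{117613}{121}$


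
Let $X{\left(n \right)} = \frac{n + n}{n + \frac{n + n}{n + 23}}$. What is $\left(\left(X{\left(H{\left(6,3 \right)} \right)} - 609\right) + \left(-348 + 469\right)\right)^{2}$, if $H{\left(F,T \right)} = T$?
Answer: $\frac{11580409}{49} \approx 2.3634 \cdot 10^{5}$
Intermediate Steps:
$X{\left(n \right)} = \frac{2 n}{n + \frac{2 n}{23 + n}}$
$\left(\left(X{\left(H{\left(6,3 \right)} \right)} - 609\right) + \left(-348 + 469\right)\right)^{2} = \left(\left(\frac{2 \left(23 + 3\right)}{25 + 3} - 609\right) + \left(-348 + 469\right)\right)^{2} = \left(\left(2 \cdot \frac{1}{28} \cdot 26 - 609\right) + 121\right)^{2} = \left(\left(\frac{13}{7} - 609\right) + 121\right)^{2} = \left(- \frac{4250}{7} + 121\right)^{2} = \left(- \frac{3403}{7}\right)^{2} = \frac{11580409}{49}$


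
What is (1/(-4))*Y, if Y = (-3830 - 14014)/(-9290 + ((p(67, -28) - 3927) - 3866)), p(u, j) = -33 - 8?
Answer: -1487/5708 ≈ -0.26051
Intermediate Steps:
p(u, j) = -41
Y = 1487/1427 (Y = (-3830 - 14014)/(-9290 + ((-41 - 3927) - 3866)) = -17844/(-9290 + (-3968 - 3866)) = -17844/(-9290 - 7834) = -17844/(-17124) = -17844*(-1/17124) = 1487/1427 ≈ 1.0420)
(1/(-4))*Y = (1/(-4))*(1487/1427) = (1*(-¼))*(1487/1427) = -¼*1487/1427 = -1487/5708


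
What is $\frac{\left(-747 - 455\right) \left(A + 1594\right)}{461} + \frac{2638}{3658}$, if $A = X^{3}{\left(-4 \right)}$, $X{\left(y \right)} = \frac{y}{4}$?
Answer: $- \frac{3501535535}{843169} \approx -4152.8$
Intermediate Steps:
$X{\left(y \right)} = \frac{y}{4}$ ($X{\left(y \right)} = y \frac{1}{4} = \frac{y}{4}$)
$A = -1$ ($A = \left(\frac{1}{4} \left(-4\right)\right)^{3} = \left(-1\right)^{3} = -1$)
$\frac{\left(-747 - 455\right) \left(A + 1594\right)}{461} + \frac{2638}{3658} = \frac{\left(-747 - 455\right) \left(-1 + 1594\right)}{461} + \frac{2638}{3658} = \left(-747 - 455\right) 1593 \cdot \frac{1}{461} + 2638 \cdot \frac{1}{3658} = \left(-1202\right) 1593 \cdot \frac{1}{461} + \frac{1319}{1829} = \left(-1914786\right) \frac{1}{461} + \frac{1319}{1829} = - \frac{1914786}{461} + \frac{1319}{1829} = - \frac{3501535535}{843169}$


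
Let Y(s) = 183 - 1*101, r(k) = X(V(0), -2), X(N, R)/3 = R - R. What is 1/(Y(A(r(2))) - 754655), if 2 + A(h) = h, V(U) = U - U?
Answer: -1/754573 ≈ -1.3253e-6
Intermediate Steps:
V(U) = 0
X(N, R) = 0 (X(N, R) = 3*(R - R) = 3*0 = 0)
r(k) = 0
A(h) = -2 + h
Y(s) = 82 (Y(s) = 183 - 101 = 82)
1/(Y(A(r(2))) - 754655) = 1/(82 - 754655) = 1/(-754573) = -1/754573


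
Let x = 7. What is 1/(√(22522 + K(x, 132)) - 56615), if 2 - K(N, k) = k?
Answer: -56615/3205235833 - 6*√622/3205235833 ≈ -1.7710e-5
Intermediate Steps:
K(N, k) = 2 - k
1/(√(22522 + K(x, 132)) - 56615) = 1/(√(22522 + (2 - 1*132)) - 56615) = 1/(√(22522 + (2 - 132)) - 56615) = 1/(√(22522 - 130) - 56615) = 1/(√22392 - 56615) = 1/(6*√622 - 56615) = 1/(-56615 + 6*√622)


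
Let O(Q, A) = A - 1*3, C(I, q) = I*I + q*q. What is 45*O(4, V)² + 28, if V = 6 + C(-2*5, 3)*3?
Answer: 4900528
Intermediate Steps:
C(I, q) = I² + q²
V = 333 (V = 6 + ((-2*5)² + 3²)*3 = 6 + ((-10)² + 9)*3 = 6 + (100 + 9)*3 = 6 + 109*3 = 6 + 327 = 333)
O(Q, A) = -3 + A (O(Q, A) = A - 3 = -3 + A)
45*O(4, V)² + 28 = 45*(-3 + 333)² + 28 = 45*330² + 28 = 45*108900 + 28 = 4900500 + 28 = 4900528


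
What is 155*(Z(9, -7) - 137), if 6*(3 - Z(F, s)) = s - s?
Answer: -20770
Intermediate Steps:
Z(F, s) = 3 (Z(F, s) = 3 - (s - s)/6 = 3 - ⅙*0 = 3 + 0 = 3)
155*(Z(9, -7) - 137) = 155*(3 - 137) = 155*(-134) = -20770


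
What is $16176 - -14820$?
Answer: $30996$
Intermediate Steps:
$16176 - -14820 = 16176 + 14820 = 30996$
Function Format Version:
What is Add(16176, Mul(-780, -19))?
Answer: 30996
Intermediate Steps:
Add(16176, Mul(-780, -19)) = Add(16176, 14820) = 30996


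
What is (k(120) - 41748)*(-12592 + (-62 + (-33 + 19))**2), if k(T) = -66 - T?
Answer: 285822144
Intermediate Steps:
(k(120) - 41748)*(-12592 + (-62 + (-33 + 19))**2) = ((-66 - 1*120) - 41748)*(-12592 + (-62 + (-33 + 19))**2) = ((-66 - 120) - 41748)*(-12592 + (-62 - 14)**2) = (-186 - 41748)*(-12592 + (-76)**2) = -41934*(-12592 + 5776) = -41934*(-6816) = 285822144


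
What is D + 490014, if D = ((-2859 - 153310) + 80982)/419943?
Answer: 205777874015/419943 ≈ 4.9001e+5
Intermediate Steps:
D = -75187/419943 (D = (-156169 + 80982)*(1/419943) = -75187*1/419943 = -75187/419943 ≈ -0.17904)
D + 490014 = -75187/419943 + 490014 = 205777874015/419943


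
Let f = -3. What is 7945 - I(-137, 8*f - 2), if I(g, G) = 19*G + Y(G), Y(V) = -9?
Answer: 8448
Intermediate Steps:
I(g, G) = -9 + 19*G (I(g, G) = 19*G - 9 = -9 + 19*G)
7945 - I(-137, 8*f - 2) = 7945 - (-9 + 19*(8*(-3) - 2)) = 7945 - (-9 + 19*(-24 - 2)) = 7945 - (-9 + 19*(-26)) = 7945 - (-9 - 494) = 7945 - 1*(-503) = 7945 + 503 = 8448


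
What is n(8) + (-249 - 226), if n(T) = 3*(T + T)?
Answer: -427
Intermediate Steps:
n(T) = 6*T (n(T) = 3*(2*T) = 6*T)
n(8) + (-249 - 226) = 6*8 + (-249 - 226) = 48 - 475 = -427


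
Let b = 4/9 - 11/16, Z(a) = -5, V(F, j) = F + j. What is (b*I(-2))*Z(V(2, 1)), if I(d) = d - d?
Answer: 0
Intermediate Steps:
I(d) = 0
b = -35/144 (b = 4*(⅑) - 11*1/16 = 4/9 - 11/16 = -35/144 ≈ -0.24306)
(b*I(-2))*Z(V(2, 1)) = -35/144*0*(-5) = 0*(-5) = 0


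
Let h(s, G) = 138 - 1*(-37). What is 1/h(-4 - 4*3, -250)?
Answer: 1/175 ≈ 0.0057143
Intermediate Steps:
h(s, G) = 175 (h(s, G) = 138 + 37 = 175)
1/h(-4 - 4*3, -250) = 1/175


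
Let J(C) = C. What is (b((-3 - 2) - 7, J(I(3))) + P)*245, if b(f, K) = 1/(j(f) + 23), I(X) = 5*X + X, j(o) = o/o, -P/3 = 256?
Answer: -4515595/24 ≈ -1.8815e+5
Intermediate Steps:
P = -768 (P = -3*256 = -768)
j(o) = 1
I(X) = 6*X
b(f, K) = 1/24 (b(f, K) = 1/(1 + 23) = 1/24)
(b((-3 - 2) - 7, J(I(3))) + P)*245 = (1/24 - 768)*245 = -18431/24*245 = -4515595/24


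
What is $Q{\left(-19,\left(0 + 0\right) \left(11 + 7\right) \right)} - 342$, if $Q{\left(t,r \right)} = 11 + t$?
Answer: $-350$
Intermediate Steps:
$Q{\left(-19,\left(0 + 0\right) \left(11 + 7\right) \right)} - 342 = \left(11 - 19\right) - 342 = -8 - 342 = -350$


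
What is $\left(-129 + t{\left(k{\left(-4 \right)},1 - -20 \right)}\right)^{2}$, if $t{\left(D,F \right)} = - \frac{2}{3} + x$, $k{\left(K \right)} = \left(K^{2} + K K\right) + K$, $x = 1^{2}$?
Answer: $\frac{148996}{9} \approx 16555.0$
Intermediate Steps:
$x = 1$
$k{\left(K \right)} = K + 2 K^{2}$ ($k{\left(K \right)} = \left(K^{2} + K^{2}\right) + K = 2 K^{2} + K = K + 2 K^{2}$)
$t{\left(D,F \right)} = \frac{1}{3}$ ($t{\left(D,F \right)} = - \frac{2}{3} + 1 = \frac{1}{3}$)
$\left(-129 + t{\left(k{\left(-4 \right)},1 - -20 \right)}\right)^{2} = \left(-129 + \frac{1}{3}\right)^{2} = \left(- \frac{386}{3}\right)^{2} = \frac{148996}{9}$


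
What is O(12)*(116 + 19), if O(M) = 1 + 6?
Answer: 945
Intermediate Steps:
O(M) = 7
O(12)*(116 + 19) = 7*(116 + 19) = 7*135 = 945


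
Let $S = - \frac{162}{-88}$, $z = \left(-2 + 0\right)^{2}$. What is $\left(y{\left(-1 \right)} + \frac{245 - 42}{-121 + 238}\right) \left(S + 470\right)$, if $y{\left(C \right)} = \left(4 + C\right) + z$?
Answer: $\frac{816067}{198} \approx 4121.5$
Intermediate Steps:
$z = 4$ ($z = \left(-2\right)^{2} = 4$)
$y{\left(C \right)} = 8 + C$ ($y{\left(C \right)} = \left(4 + C\right) + 4 = 8 + C$)
$S = \frac{81}{44}$ ($S = \left(-162\right) \left(- \frac{1}{88}\right) = \frac{81}{44} \approx 1.8409$)
$\left(y{\left(-1 \right)} + \frac{245 - 42}{-121 + 238}\right) \left(S + 470\right) = \left(\left(8 - 1\right) + \frac{245 - 42}{-121 + 238}\right) \left(\frac{81}{44} + 470\right) = \left(7 + \frac{203}{117}\right) \frac{20761}{44} = \frac{1022}{117} \cdot \frac{20761}{44} = \frac{816067}{198}$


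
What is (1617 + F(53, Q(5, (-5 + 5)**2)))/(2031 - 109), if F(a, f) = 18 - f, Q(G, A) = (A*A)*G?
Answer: 1635/1922 ≈ 0.85068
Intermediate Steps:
Q(G, A) = G*A**2 (Q(G, A) = A**2*G = G*A**2)
(1617 + F(53, Q(5, (-5 + 5)**2)))/(2031 - 109) = (1617 + (18 - 5*((-5 + 5)**2)**2))/(2031 - 109) = (1617 + (18 - 5*(0**2)**2))/1922 = (1617 + (18 - 5*0**2))*(1/1922) = (1617 + (18 - 5*0))*(1/1922) = (1617 + (18 - 1*0))*(1/1922) = (1617 + (18 + 0))*(1/1922) = (1617 + 18)*(1/1922) = 1635*(1/1922) = 1635/1922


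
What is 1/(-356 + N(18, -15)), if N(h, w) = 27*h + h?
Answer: 1/148 ≈ 0.0067568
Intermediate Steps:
N(h, w) = 28*h
1/(-356 + N(18, -15)) = 1/(-356 + 28*18) = 1/(-356 + 504) = 1/148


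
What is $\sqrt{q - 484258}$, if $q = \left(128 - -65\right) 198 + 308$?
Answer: $2 i \sqrt{111434} \approx 667.63 i$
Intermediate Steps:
$q = 38522$ ($q = \left(128 + 65\right) 198 + 308 = 193 \cdot 198 + 308 = 38214 + 308 = 38522$)
$\sqrt{q - 484258} = \sqrt{38522 - 484258} = \sqrt{-445736} = 2 i \sqrt{111434}$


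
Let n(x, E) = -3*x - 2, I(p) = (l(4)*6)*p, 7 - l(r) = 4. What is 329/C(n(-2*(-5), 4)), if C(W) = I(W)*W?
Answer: 329/18432 ≈ 0.017849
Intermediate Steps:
l(r) = 3 (l(r) = 7 - 1*4 = 7 - 4 = 3)
I(p) = 18*p (I(p) = (3*6)*p = 18*p)
n(x, E) = -2 - 3*x
C(W) = 18*W² (C(W) = (18*W)*W = 18*W²)
329/C(n(-2*(-5), 4)) = 329/((18*(-2 - (-6)*(-5))²)) = 329/((18*(-2 - 3*10)²)) = 329/((18*(-2 - 30)²)) = 329/((18*(-32)²)) = 329/((18*1024)) = 329/18432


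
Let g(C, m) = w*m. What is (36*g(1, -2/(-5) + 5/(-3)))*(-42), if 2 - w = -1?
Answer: 28728/5 ≈ 5745.6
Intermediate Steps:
w = 3 (w = 2 - 1*(-1) = 2 + 1 = 3)
g(C, m) = 3*m
(36*g(1, -2/(-5) + 5/(-3)))*(-42) = (36*(3*(-2/(-5) + 5/(-3))))*(-42) = (36*(3*(-2*(-1/5) + 5*(-1/3))))*(-42) = (36*(3*(2/5 - 5/3)))*(-42) = (36*(3*(-19/15)))*(-42) = (36*(-19/5))*(-42) = -684/5*(-42) = 28728/5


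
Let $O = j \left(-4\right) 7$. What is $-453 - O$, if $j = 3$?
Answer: $-369$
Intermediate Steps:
$O = -84$ ($O = 3 \left(-4\right) 7 = \left(-12\right) 7 = -84$)
$-453 - O = -453 - -84 = -453 + 84 = -369$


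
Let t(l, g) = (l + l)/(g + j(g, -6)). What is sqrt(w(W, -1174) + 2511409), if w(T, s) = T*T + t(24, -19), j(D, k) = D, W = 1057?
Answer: sqrt(1309945082)/19 ≈ 1904.9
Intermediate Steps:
t(l, g) = l/g (t(l, g) = (l + l)/(g + g) = (2*l)/((2*g)) = (2*l)*(1/(2*g)) = l/g)
w(T, s) = -24/19 + T**2 (w(T, s) = T*T + 24/(-19) = T**2 + 24*(-1/19) = T**2 - 24/19 = -24/19 + T**2)
sqrt(w(W, -1174) + 2511409) = sqrt((-24/19 + 1057**2) + 2511409) = sqrt((-24/19 + 1117249) + 2511409) = sqrt(21227707/19 + 2511409) = sqrt(68944478/19) = sqrt(1309945082)/19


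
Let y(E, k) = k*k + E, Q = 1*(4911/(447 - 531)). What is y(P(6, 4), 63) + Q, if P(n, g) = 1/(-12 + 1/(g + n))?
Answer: 1861375/476 ≈ 3910.5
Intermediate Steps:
Q = -1637/28 (Q = 1*(4911/(-84)) = 1*(4911*(-1/84)) = 1*(-1637/28) = -1637/28 ≈ -58.464)
y(E, k) = E + k² (y(E, k) = k² + E = E + k²)
y(P(6, 4), 63) + Q = ((-1*4 - 1*6)/(-1 + 12*4 + 12*6) + 63²) - 1637/28 = ((-4 - 6)/(-1 + 48 + 72) + 3969) - 1637/28 = (-10/119 + 3969) - 1637/28 = 472301/119 - 1637/28 = 1861375/476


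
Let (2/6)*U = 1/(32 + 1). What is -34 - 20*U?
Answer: -394/11 ≈ -35.818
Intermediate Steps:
U = 1/11 (U = 3/(32 + 1) = 3/33 = 3*(1/33) = 1/11 ≈ 0.090909)
-34 - 20*U = -34 - 20*1/11 = -34 - 20/11 = -394/11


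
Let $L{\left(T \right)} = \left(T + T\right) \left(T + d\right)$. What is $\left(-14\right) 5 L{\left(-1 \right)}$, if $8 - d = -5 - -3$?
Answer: $1260$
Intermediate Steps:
$d = 10$ ($d = 8 - \left(-5 - -3\right) = 8 - \left(-5 + 3\right) = 8 - -2 = 8 + 2 = 10$)
$L{\left(T \right)} = 2 T \left(10 + T\right)$ ($L{\left(T \right)} = \left(T + T\right) \left(T + 10\right) = 2 T \left(10 + T\right)$)
$\left(-14\right) 5 L{\left(-1 \right)} = \left(-14\right) 5 \cdot 2 \left(-1\right) \left(10 - 1\right) = - 70 \cdot 2 \left(-1\right) 9 = \left(-70\right) \left(-18\right) = 1260$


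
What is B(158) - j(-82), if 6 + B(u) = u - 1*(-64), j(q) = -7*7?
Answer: 265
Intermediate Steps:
j(q) = -49
B(u) = 58 + u (B(u) = -6 + (u - 1*(-64)) = -6 + (u + 64) = -6 + (64 + u) = 58 + u)
B(158) - j(-82) = (58 + 158) - 1*(-49) = 216 + 49 = 265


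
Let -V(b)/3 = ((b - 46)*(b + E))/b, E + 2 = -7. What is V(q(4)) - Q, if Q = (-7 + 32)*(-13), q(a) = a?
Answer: 335/2 ≈ 167.50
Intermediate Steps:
E = -9 (E = -2 - 7 = -9)
Q = -325 (Q = 25*(-13) = -325)
V(b) = -3*(-46 + b)*(-9 + b)/b (V(b) = -3*(b - 46)*(b - 9)/b = -3*(-46 + b)*(-9 + b)/b)
V(q(4)) - Q = (165 - 1242/4 - 3*4) - 1*(-325) = (165 - 1242*¼ - 12) + 325 = (165 - 621/2 - 12) + 325 = -315/2 + 325 = 335/2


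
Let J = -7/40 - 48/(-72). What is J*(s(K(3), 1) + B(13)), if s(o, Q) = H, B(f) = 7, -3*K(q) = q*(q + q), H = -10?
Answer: -59/40 ≈ -1.4750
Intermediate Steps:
K(q) = -2*q**2/3 (K(q) = -q*(q + q)/3 = -q*2*q/3 = -2*q**2/3)
s(o, Q) = -10
J = 59/120 (J = -7*1/40 - 48*(-1/72) = -7/40 + 2/3 = 59/120 ≈ 0.49167)
J*(s(K(3), 1) + B(13)) = 59*(-10 + 7)/120 = (59/120)*(-3) = -59/40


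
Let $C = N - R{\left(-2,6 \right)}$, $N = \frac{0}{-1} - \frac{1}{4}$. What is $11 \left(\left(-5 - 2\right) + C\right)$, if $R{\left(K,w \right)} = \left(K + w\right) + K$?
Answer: $- \frac{407}{4} \approx -101.75$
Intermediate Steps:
$R{\left(K,w \right)} = w + 2 K$
$N = - \frac{1}{4}$ ($N = 0 \left(-1\right) - \frac{1}{4} = 0 - \frac{1}{4} = - \frac{1}{4} \approx -0.25$)
$C = - \frac{9}{4}$ ($C = - \frac{1}{4} - \left(6 + 2 \left(-2\right)\right) = - \frac{1}{4} - \left(6 - 4\right) = - \frac{1}{4} - 2 = - \frac{9}{4} \approx -2.25$)
$11 \left(\left(-5 - 2\right) + C\right) = 11 \left(\left(-5 - 2\right) - \frac{9}{4}\right) = 11 \left(-7 - \frac{9}{4}\right) = 11 \left(- \frac{37}{4}\right) = - \frac{407}{4}$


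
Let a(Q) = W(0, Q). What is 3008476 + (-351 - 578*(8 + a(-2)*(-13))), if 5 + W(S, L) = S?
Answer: 2965931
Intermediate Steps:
W(S, L) = -5 + S
a(Q) = -5 (a(Q) = -5 + 0 = -5)
3008476 + (-351 - 578*(8 + a(-2)*(-13))) = 3008476 + (-351 - 578*(8 - 5*(-13))) = 3008476 + (-351 - 578*(8 + 65)) = 3008476 + (-351 - 578*73) = 3008476 + (-351 - 42194) = 3008476 - 42545 = 2965931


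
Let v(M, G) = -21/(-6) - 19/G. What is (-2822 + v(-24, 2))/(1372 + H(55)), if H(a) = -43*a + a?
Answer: 202/67 ≈ 3.0149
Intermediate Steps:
v(M, G) = 7/2 - 19/G (v(M, G) = -21*(-1/6) - 19/G = 7/2 - 19/G)
H(a) = -42*a
(-2822 + v(-24, 2))/(1372 + H(55)) = (-2822 + (7/2 - 19/2))/(1372 - 42*55) = (-2822 + (7/2 - 19*1/2))/(1372 - 2310) = (-2822 + (7/2 - 19/2))/(-938) = (-2822 - 6)*(-1/938) = -2828*(-1/938) = 202/67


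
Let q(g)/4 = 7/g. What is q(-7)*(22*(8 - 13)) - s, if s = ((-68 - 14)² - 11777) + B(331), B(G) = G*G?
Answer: -104068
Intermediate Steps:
q(g) = 28/g (q(g) = 4*(7/g) = 28/g)
B(G) = G²
s = 104508 (s = ((-68 - 14)² - 11777) + 331² = ((-82)² - 11777) + 109561 = (6724 - 11777) + 109561 = -5053 + 109561 = 104508)
q(-7)*(22*(8 - 13)) - s = (28/(-7))*(22*(8 - 13)) - 1*104508 = (28*(-⅐))*(22*(-5)) - 104508 = -4*(-110) - 104508 = 440 - 104508 = -104068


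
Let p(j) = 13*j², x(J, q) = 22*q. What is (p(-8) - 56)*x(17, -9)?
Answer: -153648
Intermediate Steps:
(p(-8) - 56)*x(17, -9) = (13*(-8)² - 56)*(22*(-9)) = (13*64 - 56)*(-198) = (832 - 56)*(-198) = 776*(-198) = -153648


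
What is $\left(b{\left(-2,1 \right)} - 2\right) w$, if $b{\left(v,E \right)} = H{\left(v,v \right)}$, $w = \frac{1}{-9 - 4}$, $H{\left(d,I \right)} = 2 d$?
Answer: $\frac{6}{13} \approx 0.46154$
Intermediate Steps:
$w = - \frac{1}{13}$ ($w = \frac{1}{-13} = - \frac{1}{13} \approx -0.076923$)
$b{\left(v,E \right)} = 2 v$
$\left(b{\left(-2,1 \right)} - 2\right) w = \left(2 \left(-2\right) - 2\right) \left(- \frac{1}{13}\right) = \left(-4 - 2\right) \left(- \frac{1}{13}\right) = \left(-6\right) \left(- \frac{1}{13}\right) = \frac{6}{13}$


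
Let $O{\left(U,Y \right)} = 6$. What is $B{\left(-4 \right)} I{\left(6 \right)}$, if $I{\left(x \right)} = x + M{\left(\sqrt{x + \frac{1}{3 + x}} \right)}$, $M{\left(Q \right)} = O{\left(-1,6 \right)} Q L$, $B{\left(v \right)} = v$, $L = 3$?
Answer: $-24 - 24 \sqrt{55} \approx -201.99$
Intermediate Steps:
$M{\left(Q \right)} = 18 Q$ ($M{\left(Q \right)} = 6 Q 3 = 18 Q$)
$I{\left(x \right)} = x + 18 \sqrt{x + \frac{1}{3 + x}}$
$B{\left(-4 \right)} I{\left(6 \right)} = - 4 \left(6 + 18 \sqrt{\frac{1 + 6 \left(3 + 6\right)}{3 + 6}}\right) = - 4 \left(6 + 18 \sqrt{\frac{1 + 6 \cdot 9}{9}}\right) = - 4 \left(6 + 18 \sqrt{\frac{1 + 54}{9}}\right) = - 4 \left(6 + 18 \sqrt{\frac{1}{9} \cdot 55}\right) = - 4 \left(6 + 18 \sqrt{\frac{55}{9}}\right) = - 4 \left(6 + 18 \frac{\sqrt{55}}{3}\right) = - 4 \left(6 + 6 \sqrt{55}\right) = -24 - 24 \sqrt{55}$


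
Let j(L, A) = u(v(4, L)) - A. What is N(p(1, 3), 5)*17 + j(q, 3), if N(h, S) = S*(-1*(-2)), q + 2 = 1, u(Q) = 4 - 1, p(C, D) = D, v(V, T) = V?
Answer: 170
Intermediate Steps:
u(Q) = 3
q = -1 (q = -2 + 1 = -1)
N(h, S) = 2*S (N(h, S) = S*2 = 2*S)
j(L, A) = 3 - A
N(p(1, 3), 5)*17 + j(q, 3) = (2*5)*17 + (3 - 1*3) = 10*17 + (3 - 3) = 170 + 0 = 170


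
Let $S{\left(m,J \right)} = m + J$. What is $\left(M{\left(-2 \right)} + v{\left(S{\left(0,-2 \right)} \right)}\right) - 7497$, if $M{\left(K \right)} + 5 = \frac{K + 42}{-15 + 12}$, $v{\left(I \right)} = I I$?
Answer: $- \frac{22534}{3} \approx -7511.3$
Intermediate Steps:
$S{\left(m,J \right)} = J + m$
$v{\left(I \right)} = I^{2}$
$M{\left(K \right)} = -19 - \frac{K}{3}$ ($M{\left(K \right)} = -5 + \frac{K + 42}{-15 + 12} = -5 + \frac{42 + K}{-3} = -5 + \left(42 + K\right) \left(- \frac{1}{3}\right) = -5 - \left(14 + \frac{K}{3}\right) = -19 - \frac{K}{3}$)
$\left(M{\left(-2 \right)} + v{\left(S{\left(0,-2 \right)} \right)}\right) - 7497 = \left(\left(-19 - - \frac{2}{3}\right) + \left(-2 + 0\right)^{2}\right) - 7497 = \left(\left(-19 + \frac{2}{3}\right) + \left(-2\right)^{2}\right) - 7497 = \left(- \frac{55}{3} + 4\right) - 7497 = - \frac{43}{3} - 7497 = - \frac{22534}{3}$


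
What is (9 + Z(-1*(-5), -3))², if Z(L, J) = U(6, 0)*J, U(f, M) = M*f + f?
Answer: 81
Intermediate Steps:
U(f, M) = f + M*f
Z(L, J) = 6*J (Z(L, J) = (6*(1 + 0))*J = (6*1)*J = 6*J)
(9 + Z(-1*(-5), -3))² = (9 + 6*(-3))² = (9 - 18)² = (-9)² = 81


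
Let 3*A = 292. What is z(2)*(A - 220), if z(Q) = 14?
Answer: -5152/3 ≈ -1717.3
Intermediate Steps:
A = 292/3 (A = (⅓)*292 = 292/3 ≈ 97.333)
z(2)*(A - 220) = 14*(292/3 - 220) = 14*(-368/3) = -5152/3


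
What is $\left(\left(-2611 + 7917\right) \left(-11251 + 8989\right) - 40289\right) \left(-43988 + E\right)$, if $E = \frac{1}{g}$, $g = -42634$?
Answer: $\frac{22584243412711173}{42634} \approx 5.2972 \cdot 10^{11}$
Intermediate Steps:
$E = - \frac{1}{42634}$ ($E = \frac{1}{-42634} = - \frac{1}{42634} \approx -2.3455 \cdot 10^{-5}$)
$\left(\left(-2611 + 7917\right) \left(-11251 + 8989\right) - 40289\right) \left(-43988 + E\right) = \left(\left(-2611 + 7917\right) \left(-11251 + 8989\right) - 40289\right) \left(-43988 - \frac{1}{42634}\right) = \left(5306 \left(-2262\right) - 40289\right) \left(- \frac{1875384393}{42634}\right) = \left(-12002172 - 40289\right) \left(- \frac{1875384393}{42634}\right) = \left(-12042461\right) \left(- \frac{1875384393}{42634}\right) = \frac{22584243412711173}{42634}$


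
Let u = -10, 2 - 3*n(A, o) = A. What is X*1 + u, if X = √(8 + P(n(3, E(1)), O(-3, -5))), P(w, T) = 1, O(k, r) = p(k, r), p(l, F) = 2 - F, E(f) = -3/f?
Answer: -7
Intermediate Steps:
n(A, o) = ⅔ - A/3
O(k, r) = 2 - r
X = 3 (X = √(8 + 1) = √9 = 3)
X*1 + u = 3*1 - 10 = 3 - 10 = -7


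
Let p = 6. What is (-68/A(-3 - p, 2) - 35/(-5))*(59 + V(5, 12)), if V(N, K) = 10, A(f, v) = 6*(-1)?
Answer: 1265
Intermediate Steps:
A(f, v) = -6
(-68/A(-3 - p, 2) - 35/(-5))*(59 + V(5, 12)) = (-68/(-6) - 35/(-5))*(59 + 10) = (-68*(-1/6) - 35*(-1/5))*69 = (34/3 + 7)*69 = (55/3)*69 = 1265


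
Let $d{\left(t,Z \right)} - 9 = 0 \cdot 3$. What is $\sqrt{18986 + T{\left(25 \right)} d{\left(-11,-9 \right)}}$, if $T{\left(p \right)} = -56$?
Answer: $\sqrt{18482} \approx 135.95$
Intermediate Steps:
$d{\left(t,Z \right)} = 9$ ($d{\left(t,Z \right)} = 9 + 0 \cdot 3 = 9 + 0 = 9$)
$\sqrt{18986 + T{\left(25 \right)} d{\left(-11,-9 \right)}} = \sqrt{18986 - 504} = \sqrt{18482}$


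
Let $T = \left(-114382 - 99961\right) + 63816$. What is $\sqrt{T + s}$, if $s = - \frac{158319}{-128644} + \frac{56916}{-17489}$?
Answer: $\frac{i \sqrt{190488727157067508834205}}{1124927458} \approx 387.98 i$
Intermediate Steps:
$T = -150527$ ($T = -214343 + 63816 = -150527$)
$s = - \frac{4553060913}{2249854916}$ ($s = \left(-158319\right) \left(- \frac{1}{128644}\right) + 56916 \left(- \frac{1}{17489}\right) = \frac{158319}{128644} - \frac{56916}{17489} = - \frac{4553060913}{2249854916} \approx -2.0237$)
$\sqrt{T + s} = \sqrt{-150527 - \frac{4553060913}{2249854916}} = \sqrt{- \frac{338668464001645}{2249854916}} = \frac{i \sqrt{190488727157067508834205}}{1124927458}$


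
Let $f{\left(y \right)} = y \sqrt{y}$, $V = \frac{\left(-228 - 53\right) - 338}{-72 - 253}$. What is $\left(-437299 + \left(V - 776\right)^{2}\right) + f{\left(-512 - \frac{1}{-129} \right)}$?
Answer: $\frac{17103292686}{105625} - \frac{66047 i \sqrt{8520063}}{16641} \approx 1.6192 \cdot 10^{5} - 11585.0 i$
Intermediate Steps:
$V = \frac{619}{325}$ ($V = \frac{-281 - 338}{-325} = \left(-619\right) \left(- \frac{1}{325}\right) = \frac{619}{325} \approx 1.9046$)
$f{\left(y \right)} = y^{\frac{3}{2}}$
$\left(-437299 + \left(V - 776\right)^{2}\right) + f{\left(-512 - \frac{1}{-129} \right)} = \left(-437299 + \left(\frac{619}{325} - 776\right)^{2}\right) + \left(-512 - \frac{1}{-129}\right)^{\frac{3}{2}} = \left(-437299 + \left(- \frac{251581}{325}\right)^{2}\right) + \left(-512 - - \frac{1}{129}\right)^{\frac{3}{2}} = \left(-437299 + \frac{63292999561}{105625}\right) + \left(-512 + \frac{1}{129}\right)^{\frac{3}{2}} = \frac{17103292686}{105625} + \left(- \frac{66047}{129}\right)^{\frac{3}{2}} = \frac{17103292686}{105625} - \frac{66047 i \sqrt{8520063}}{16641}$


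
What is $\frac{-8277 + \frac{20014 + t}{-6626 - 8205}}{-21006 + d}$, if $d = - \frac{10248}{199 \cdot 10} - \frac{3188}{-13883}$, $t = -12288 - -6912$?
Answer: $\frac{1695905226657625}{4304492058000802} \approx 0.39398$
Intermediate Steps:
$t = -5376$ ($t = -12288 + 6912 = -5376$)
$d = - \frac{67964432}{13813585}$ ($d = - \frac{10248}{1990} - - \frac{3188}{13883} = \left(-10248\right) \frac{1}{1990} + \frac{3188}{13883} = - \frac{5124}{995} + \frac{3188}{13883} = - \frac{67964432}{13813585} \approx -4.9201$)
$\frac{-8277 + \frac{20014 + t}{-6626 - 8205}}{-21006 + d} = \frac{-8277 + \frac{20014 - 5376}{-6626 - 8205}}{-21006 - \frac{67964432}{13813585}} = \frac{-8277 + \frac{14638}{-14831}}{- \frac{290236130942}{13813585}} = \left(-8277 + 14638 \left(- \frac{1}{14831}\right)\right) \left(- \frac{13813585}{290236130942}\right) = \left(-8277 - \frac{14638}{14831}\right) \left(- \frac{13813585}{290236130942}\right) = \left(- \frac{122770825}{14831}\right) \left(- \frac{13813585}{290236130942}\right) = \frac{1695905226657625}{4304492058000802}$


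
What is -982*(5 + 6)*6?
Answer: -64812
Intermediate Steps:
-982*(5 + 6)*6 = -10802*6 = -982*66 = -64812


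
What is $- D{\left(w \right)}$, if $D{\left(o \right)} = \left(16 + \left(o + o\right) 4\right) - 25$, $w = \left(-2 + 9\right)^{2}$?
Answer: $-383$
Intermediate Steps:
$w = 49$ ($w = 7^{2} = 49$)
$D{\left(o \right)} = -9 + 8 o$ ($D{\left(o \right)} = \left(16 + 2 o 4\right) - 25 = \left(16 + 8 o\right) - 25 = -9 + 8 o$)
$- D{\left(w \right)} = - (-9 + 8 \cdot 49) = - (-9 + 392) = \left(-1\right) 383 = -383$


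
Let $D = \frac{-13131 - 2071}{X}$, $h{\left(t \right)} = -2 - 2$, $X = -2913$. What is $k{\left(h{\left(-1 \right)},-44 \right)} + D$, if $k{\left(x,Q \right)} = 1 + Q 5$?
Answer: $- \frac{622745}{2913} \approx -213.78$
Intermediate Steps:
$h{\left(t \right)} = -4$
$k{\left(x,Q \right)} = 1 + 5 Q$
$D = \frac{15202}{2913}$ ($D = \frac{-13131 - 2071}{-2913} = \left(-13131 - 2071\right) \left(- \frac{1}{2913}\right) = \left(-15202\right) \left(- \frac{1}{2913}\right) = \frac{15202}{2913} \approx 5.2187$)
$k{\left(h{\left(-1 \right)},-44 \right)} + D = \left(1 + 5 \left(-44\right)\right) + \frac{15202}{2913} = \left(1 - 220\right) + \frac{15202}{2913} = -219 + \frac{15202}{2913} = - \frac{622745}{2913}$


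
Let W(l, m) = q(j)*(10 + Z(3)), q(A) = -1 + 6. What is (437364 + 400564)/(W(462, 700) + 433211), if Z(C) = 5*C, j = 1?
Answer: 104741/54167 ≈ 1.9337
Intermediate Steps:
q(A) = 5
W(l, m) = 125 (W(l, m) = 5*(10 + 5*3) = 5*(10 + 15) = 5*25 = 125)
(437364 + 400564)/(W(462, 700) + 433211) = (437364 + 400564)/(125 + 433211) = 837928/433336 = 837928*(1/433336) = 104741/54167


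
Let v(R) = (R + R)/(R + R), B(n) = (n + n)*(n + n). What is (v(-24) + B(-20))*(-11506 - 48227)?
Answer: -95632533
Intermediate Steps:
B(n) = 4*n² (B(n) = (2*n)*(2*n) = 4*n²)
v(R) = 1 (v(R) = (2*R)/((2*R)) = (2*R)*(1/(2*R)) = 1)
(v(-24) + B(-20))*(-11506 - 48227) = (1 + 4*(-20)²)*(-11506 - 48227) = (1 + 4*400)*(-59733) = (1 + 1600)*(-59733) = 1601*(-59733) = -95632533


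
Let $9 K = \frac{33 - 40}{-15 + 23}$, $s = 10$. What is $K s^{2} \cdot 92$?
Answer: $- \frac{8050}{9} \approx -894.44$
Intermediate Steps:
$K = - \frac{7}{72}$ ($K = \frac{\left(33 - 40\right) \frac{1}{-15 + 23}}{9} = \frac{\left(-7\right) \frac{1}{8}}{9} = \frac{1}{9} \left(- \frac{7}{8}\right) = - \frac{7}{72} \approx -0.097222$)
$K s^{2} \cdot 92 = - \frac{7 \cdot 10^{2}}{72} \cdot 92 = \left(- \frac{7}{72}\right) 100 \cdot 92 = \left(- \frac{175}{18}\right) 92 = - \frac{8050}{9}$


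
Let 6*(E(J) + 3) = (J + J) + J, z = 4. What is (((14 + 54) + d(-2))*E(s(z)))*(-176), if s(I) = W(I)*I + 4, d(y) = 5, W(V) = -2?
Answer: 64240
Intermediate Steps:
s(I) = 4 - 2*I (s(I) = -2*I + 4 = 4 - 2*I)
E(J) = -3 + J/2 (E(J) = -3 + ((J + J) + J)/6 = -3 + (2*J + J)/6 = -3 + (3*J)/6 = -3 + J/2)
(((14 + 54) + d(-2))*E(s(z)))*(-176) = (((14 + 54) + 5)*(-3 + (4 - 2*4)/2))*(-176) = ((68 + 5)*(-3 + (4 - 8)/2))*(-176) = (73*(-3 + (1/2)*(-4)))*(-176) = (73*(-3 - 2))*(-176) = (73*(-5))*(-176) = -365*(-176) = 64240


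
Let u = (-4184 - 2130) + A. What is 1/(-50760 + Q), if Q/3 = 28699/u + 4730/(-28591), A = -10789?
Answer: -162997291/8274643921459 ≈ -1.9698e-5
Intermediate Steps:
u = -17103 (u = (-4184 - 2130) - 10789 = -6314 - 10789 = -17103)
Q = -901430299/162997291 (Q = 3*(28699/(-17103) + 4730/(-28591)) = 3*(28699*(-1/17103) + 4730*(-1/28591)) = 3*(-28699/17103 - 4730/28591) = 3*(-901430299/488991873) = -901430299/162997291 ≈ -5.5303)
1/(-50760 + Q) = 1/(-50760 - 901430299/162997291) = 1/(-8274643921459/162997291) = -162997291/8274643921459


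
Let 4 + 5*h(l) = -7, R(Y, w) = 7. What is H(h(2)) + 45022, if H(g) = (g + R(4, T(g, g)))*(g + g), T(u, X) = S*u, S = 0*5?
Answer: 1125022/25 ≈ 45001.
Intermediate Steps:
S = 0
T(u, X) = 0 (T(u, X) = 0*u = 0)
h(l) = -11/5 (h(l) = -4/5 + (1/5)*(-7) = -4/5 - 7/5 = -11/5)
H(g) = 2*g*(7 + g) (H(g) = (g + 7)*(g + g) = (7 + g)*(2*g) = 2*g*(7 + g))
H(h(2)) + 45022 = 2*(-11/5)*(7 - 11/5) + 45022 = 2*(-11/5)*(24/5) + 45022 = -528/25 + 45022 = 1125022/25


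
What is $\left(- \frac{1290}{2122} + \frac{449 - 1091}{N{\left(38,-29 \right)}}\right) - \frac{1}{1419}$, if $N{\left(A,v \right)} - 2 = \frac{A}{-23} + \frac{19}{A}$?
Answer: $- \frac{14832634904}{19572267} \approx -757.84$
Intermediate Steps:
$N{\left(A,v \right)} = 2 + \frac{19}{A} - \frac{A}{23}$ ($N{\left(A,v \right)} = 2 + \left(\frac{A}{-23} + \frac{19}{A}\right) = 2 + \left(A \left(- \frac{1}{23}\right) + \frac{19}{A}\right) = 2 - \left(- \frac{19}{A} + \frac{A}{23}\right) = 2 + \frac{19}{A} - \frac{A}{23}$)
$\left(- \frac{1290}{2122} + \frac{449 - 1091}{N{\left(38,-29 \right)}}\right) - \frac{1}{1419} = \left(- \frac{1290}{2122} + \frac{449 - 1091}{2 + \frac{19}{38} - \frac{38}{23}}\right) - \frac{1}{1419} = \left(\left(-1290\right) \frac{1}{2122} - \frac{642}{2 + 19 \cdot \frac{1}{38} - \frac{38}{23}}\right) - \frac{1}{1419} = \left(- \frac{645}{1061} - \frac{642}{2 + \frac{1}{2} - \frac{38}{23}}\right) - \frac{1}{1419} = \left(- \frac{645}{1061} - \frac{642}{\frac{39}{46}}\right) - \frac{1}{1419} = \left(- \frac{645}{1061} - \frac{9844}{13}\right) - \frac{1}{1419} = - \frac{10452869}{13793} - \frac{1}{1419} = - \frac{14832634904}{19572267}$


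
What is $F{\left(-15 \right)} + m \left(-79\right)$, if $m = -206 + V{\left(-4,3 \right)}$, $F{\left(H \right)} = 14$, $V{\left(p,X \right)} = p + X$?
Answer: $16367$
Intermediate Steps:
$V{\left(p,X \right)} = X + p$
$m = -207$ ($m = -206 + \left(3 - 4\right) = -206 - 1 = -207$)
$F{\left(-15 \right)} + m \left(-79\right) = 14 - -16353 = 14 + 16353 = 16367$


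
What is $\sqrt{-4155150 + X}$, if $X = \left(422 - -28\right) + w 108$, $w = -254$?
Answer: $2 i \sqrt{1045533} \approx 2045.0 i$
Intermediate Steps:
$X = -26982$ ($X = \left(422 - -28\right) - 27432 = \left(422 + 28\right) - 27432 = 450 - 27432 = -26982$)
$\sqrt{-4155150 + X} = \sqrt{-4155150 - 26982} = \sqrt{-4182132} = 2 i \sqrt{1045533}$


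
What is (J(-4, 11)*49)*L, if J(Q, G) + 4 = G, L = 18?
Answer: 6174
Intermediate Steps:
J(Q, G) = -4 + G
(J(-4, 11)*49)*L = ((-4 + 11)*49)*18 = (7*49)*18 = 343*18 = 6174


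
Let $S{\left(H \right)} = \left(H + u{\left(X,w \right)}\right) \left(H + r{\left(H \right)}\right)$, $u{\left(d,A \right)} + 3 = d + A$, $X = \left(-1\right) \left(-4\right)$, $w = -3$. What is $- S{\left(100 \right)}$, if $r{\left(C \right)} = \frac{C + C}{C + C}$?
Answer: $-9898$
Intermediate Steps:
$r{\left(C \right)} = 1$ ($r{\left(C \right)} = \frac{2 C}{2 C} = 2 C \frac{1}{2 C} = 1$)
$X = 4$
$u{\left(d,A \right)} = -3 + A + d$ ($u{\left(d,A \right)} = -3 + \left(d + A\right) = -3 + \left(A + d\right) = -3 + A + d$)
$S{\left(H \right)} = \left(1 + H\right) \left(-2 + H\right)$ ($S{\left(H \right)} = \left(H - 2\right) \left(H + 1\right) = \left(H - 2\right) \left(1 + H\right) = \left(-2 + H\right) \left(1 + H\right) = \left(1 + H\right) \left(-2 + H\right)$)
$- S{\left(100 \right)} = - (-2 + 100^{2} - 100) = - (-2 + 10000 - 100) = \left(-1\right) 9898 = -9898$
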